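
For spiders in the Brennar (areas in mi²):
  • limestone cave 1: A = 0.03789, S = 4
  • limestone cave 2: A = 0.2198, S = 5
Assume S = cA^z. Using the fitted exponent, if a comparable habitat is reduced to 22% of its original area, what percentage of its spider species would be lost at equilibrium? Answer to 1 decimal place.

17.5%

z = ln(5/4) / ln(0.2198/0.03789) = 0.2231 / 1.7580 = 0.1269
S_new/S_old = (A_new/A_old)^z = 0.22^0.1269 = exp(0.1269 × -1.5141) = 0.8252
Fraction lost = 1 − 0.8252 = 0.1748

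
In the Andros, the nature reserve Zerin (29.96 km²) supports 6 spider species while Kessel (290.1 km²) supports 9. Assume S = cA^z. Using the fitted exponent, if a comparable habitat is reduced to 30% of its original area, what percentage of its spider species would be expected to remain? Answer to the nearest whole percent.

81%

z = ln(9/6) / ln(290.1/29.96) = 0.4055 / 2.2704 = 0.1786
S_new/S_old = (A_new/A_old)^z = 0.3^0.1786 = exp(0.1786 × -1.2040) = 0.8065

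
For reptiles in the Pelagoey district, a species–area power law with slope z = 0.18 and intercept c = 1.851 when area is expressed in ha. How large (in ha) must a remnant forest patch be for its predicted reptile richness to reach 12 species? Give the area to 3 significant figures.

12 = 1.851 × A^0.18  ⇒  A^0.18 = 12/1.851 = 6.483
ln A = ln(6.483) / 0.18 = 1.8692 / 0.18 = 10.3843
A = e^10.3843 ≈ 32349 ha

32300 ha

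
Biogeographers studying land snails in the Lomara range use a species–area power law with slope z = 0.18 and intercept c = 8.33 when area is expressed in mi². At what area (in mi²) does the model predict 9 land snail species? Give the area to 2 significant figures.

9 = 8.33 × A^0.18  ⇒  A^0.18 = 9/8.33 = 1.08
ln A = ln(1.08) / 0.18 = 0.0774 / 0.18 = 0.4298
A = e^0.4298 ≈ 1.537 mi²

1.5 mi²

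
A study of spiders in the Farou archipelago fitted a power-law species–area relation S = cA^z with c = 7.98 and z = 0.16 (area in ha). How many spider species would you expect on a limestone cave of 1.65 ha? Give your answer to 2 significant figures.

8.6

S = 7.98 × 1.65^0.16 = 7.98 × 1.083 ≈ 8.646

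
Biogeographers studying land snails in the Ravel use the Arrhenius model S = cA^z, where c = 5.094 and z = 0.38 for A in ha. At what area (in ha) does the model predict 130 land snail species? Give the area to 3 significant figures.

130 = 5.094 × A^0.38  ⇒  A^0.38 = 130/5.094 = 25.52
ln A = ln(25.52) / 0.38 = 3.2395 / 0.38 = 8.5249
A = e^8.5249 ≈ 5039 ha

5040 ha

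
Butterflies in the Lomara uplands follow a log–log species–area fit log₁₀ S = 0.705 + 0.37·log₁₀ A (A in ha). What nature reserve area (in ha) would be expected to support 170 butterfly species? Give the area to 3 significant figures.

13300 ha

170 = 5.07 × A^0.37  ⇒  A^0.37 = 170/5.07 = 33.53
ln A = ln(33.53) / 0.37 = 3.5125 / 0.37 = 9.4932
A = e^9.4932 ≈ 13269 ha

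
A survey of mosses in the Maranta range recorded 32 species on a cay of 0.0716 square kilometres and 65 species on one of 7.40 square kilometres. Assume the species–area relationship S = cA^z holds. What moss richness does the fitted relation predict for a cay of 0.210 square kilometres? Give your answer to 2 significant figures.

38

z = ln(65/32) / ln(7.4/0.0716) = 0.7087 / 4.6381 = 0.1528
c = 32 / 0.0716^0.1528 = 32 / 0.6684 = 47.87
S₃ = 47.87 × 0.21^0.1528 = 47.87 × 0.7878 ≈ 37.72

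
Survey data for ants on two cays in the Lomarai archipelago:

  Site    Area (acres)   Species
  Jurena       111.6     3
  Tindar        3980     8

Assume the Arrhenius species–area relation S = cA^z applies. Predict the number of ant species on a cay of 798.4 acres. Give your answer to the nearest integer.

5

z = ln(8/3) / ln(3980/111.6) = 0.9808 / 3.5741 = 0.2744
c = 3 / 111.6^0.2744 = 3 / 3.647 = 0.8226
S₃ = 0.8226 × 798.4^0.2744 = 0.8226 × 6.258 ≈ 5.148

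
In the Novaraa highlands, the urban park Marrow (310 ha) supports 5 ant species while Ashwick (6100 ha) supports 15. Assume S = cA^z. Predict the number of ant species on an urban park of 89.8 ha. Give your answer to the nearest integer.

z = ln(15/5) / ln(6100/310) = 1.0986 / 2.9795 = 0.3687
c = 5 / 310^0.3687 = 5 / 8.291 = 0.603
S₃ = 0.603 × 89.8^0.3687 = 0.603 × 5.251 ≈ 3.166

3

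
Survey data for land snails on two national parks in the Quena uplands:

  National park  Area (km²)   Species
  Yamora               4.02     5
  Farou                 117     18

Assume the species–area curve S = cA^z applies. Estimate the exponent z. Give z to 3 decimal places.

0.380

Taking logs: ln S = ln c + z ln A, so z = (ln S₂ − ln S₁)/(ln A₂ − ln A₁).
z = ln(18/5) / ln(117/4.02) = ln(3.6) / ln(29.1) = 1.2809 / 3.3709 = 0.3800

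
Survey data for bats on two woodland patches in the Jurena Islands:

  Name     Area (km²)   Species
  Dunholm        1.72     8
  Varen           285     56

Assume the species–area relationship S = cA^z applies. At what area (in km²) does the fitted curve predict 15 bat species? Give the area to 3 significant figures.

z = ln(56/8) / ln(285/1.72) = 1.9459 / 5.1102 = 0.3808
c = 8 / 1.72^0.3808 = 8 / 1.229 = 6.507
A = (15/6.507)^(1/0.3808) ⇒ ln A = ln(2.305)/0.3808 = 2.1931
A = e^2.1931 ≈ 8.963 km²

8.96 km²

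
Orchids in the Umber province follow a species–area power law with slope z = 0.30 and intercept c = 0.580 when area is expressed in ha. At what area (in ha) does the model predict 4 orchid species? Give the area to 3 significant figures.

4 = 0.58 × A^0.3  ⇒  A^0.3 = 4/0.58 = 6.897
ln A = ln(6.897) / 0.3 = 1.9310 / 0.3 = 6.4367
A = e^6.4367 ≈ 624.4 ha

624 ha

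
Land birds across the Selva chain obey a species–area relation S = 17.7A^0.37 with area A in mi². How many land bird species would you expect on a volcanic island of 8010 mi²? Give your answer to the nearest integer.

S = 17.7 × 8010^0.37 = 17.7 × 27.82 ≈ 492.4

492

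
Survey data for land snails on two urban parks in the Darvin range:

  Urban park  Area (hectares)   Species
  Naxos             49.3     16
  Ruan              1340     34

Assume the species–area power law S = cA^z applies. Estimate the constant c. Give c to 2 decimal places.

z = ln(S₂/S₁) / ln(A₂/A₁) = ln(34/16) / ln(1340/49.3) = 0.7538 / 3.3025 = 0.2282
c = S₁ / A₁^z = 16 / 49.3^0.2282 = 16 / 2.434 = 6.573

6.57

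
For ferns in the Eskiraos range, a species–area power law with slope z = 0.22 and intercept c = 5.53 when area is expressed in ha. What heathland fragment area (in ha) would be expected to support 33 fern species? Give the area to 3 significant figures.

33 = 5.53 × A^0.22  ⇒  A^0.22 = 33/5.53 = 5.967
ln A = ln(5.967) / 0.22 = 1.7863 / 0.22 = 8.1196
A = e^8.1196 ≈ 3360 ha

3360 ha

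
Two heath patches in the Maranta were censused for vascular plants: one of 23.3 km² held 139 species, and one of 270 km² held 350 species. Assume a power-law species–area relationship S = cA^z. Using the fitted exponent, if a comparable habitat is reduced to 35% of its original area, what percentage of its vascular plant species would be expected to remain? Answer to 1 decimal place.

67.3%

z = ln(350/139) / ln(270/23.3) = 0.9235 / 2.4500 = 0.3769
S_new/S_old = (A_new/A_old)^z = 0.35^0.3769 = exp(0.3769 × -1.0498) = 0.6732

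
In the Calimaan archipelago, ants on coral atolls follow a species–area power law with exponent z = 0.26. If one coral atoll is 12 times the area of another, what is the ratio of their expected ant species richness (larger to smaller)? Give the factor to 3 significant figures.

1.91

S₂/S₁ = (A₂/A₁)^z = 12^0.26
ln(S₂/S₁) = 0.26 × ln 12 = 0.26 × 2.4849 = 0.6461
S₂/S₁ = e^0.6461 ≈ 1.908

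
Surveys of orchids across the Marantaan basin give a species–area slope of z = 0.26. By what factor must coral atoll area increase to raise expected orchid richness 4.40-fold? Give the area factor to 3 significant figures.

(A₂/A₁)^0.26 = 4.4, so A₂/A₁ = 4.4^(1/0.26) = 4.4^3.846
ln(A₂/A₁) = ln 4.4 / 0.26 = 1.4816 / 0.26 = 5.6985
A₂/A₁ = e^5.6985 ≈ 298.4

298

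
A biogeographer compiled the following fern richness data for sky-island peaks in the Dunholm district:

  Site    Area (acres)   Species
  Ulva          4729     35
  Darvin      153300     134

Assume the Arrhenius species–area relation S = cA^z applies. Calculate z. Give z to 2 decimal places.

Taking logs: ln S = ln c + z ln A, so z = (ln S₂ − ln S₁)/(ln A₂ − ln A₁).
z = ln(134/35) / ln(153300/4729) = ln(3.829) / ln(32.42) = 1.3425 / 3.4787 = 0.3859

0.39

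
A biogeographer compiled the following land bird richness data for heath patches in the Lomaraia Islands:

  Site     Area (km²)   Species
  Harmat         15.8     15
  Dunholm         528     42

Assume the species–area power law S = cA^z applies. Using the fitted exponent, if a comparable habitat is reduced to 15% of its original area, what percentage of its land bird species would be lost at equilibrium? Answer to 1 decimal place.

42.7%

z = ln(42/15) / ln(528/15.8) = 1.0296 / 3.5091 = 0.2934
S_new/S_old = (A_new/A_old)^z = 0.15^0.2934 = exp(0.2934 × -1.8971) = 0.5731
Fraction lost = 1 − 0.5731 = 0.4269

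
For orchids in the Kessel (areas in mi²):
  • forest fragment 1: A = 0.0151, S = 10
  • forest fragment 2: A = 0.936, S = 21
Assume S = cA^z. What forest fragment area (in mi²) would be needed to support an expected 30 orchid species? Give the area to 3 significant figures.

6.81 mi²

z = ln(21/10) / ln(0.936/0.0151) = 0.7419 / 4.1269 = 0.1798
c = 10 / 0.0151^0.1798 = 10 / 0.4706 = 21.25
A = (30/21.25)^(1/0.1798) ⇒ ln A = ln(1.412)/0.1798 = 1.9178
A = e^1.9178 ≈ 6.806 mi²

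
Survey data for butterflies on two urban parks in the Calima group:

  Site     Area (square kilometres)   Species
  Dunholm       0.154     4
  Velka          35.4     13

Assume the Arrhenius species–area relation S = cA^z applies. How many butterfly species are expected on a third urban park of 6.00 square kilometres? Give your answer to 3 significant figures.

z = ln(13/4) / ln(35.4/0.154) = 1.1787 / 5.4375 = 0.2168
c = 4 / 0.154^0.2168 = 4 / 0.6666 = 6
S₃ = 6 × 6^0.2168 = 6 × 1.475 ≈ 8.848

8.85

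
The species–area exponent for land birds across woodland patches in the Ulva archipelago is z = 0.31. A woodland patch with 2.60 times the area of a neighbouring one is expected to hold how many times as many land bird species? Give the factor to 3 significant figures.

S₂/S₁ = (A₂/A₁)^z = 2.6^0.31
ln(S₂/S₁) = 0.31 × ln 2.6 = 0.31 × 0.9555 = 0.2962
S₂/S₁ = e^0.2962 ≈ 1.345

1.34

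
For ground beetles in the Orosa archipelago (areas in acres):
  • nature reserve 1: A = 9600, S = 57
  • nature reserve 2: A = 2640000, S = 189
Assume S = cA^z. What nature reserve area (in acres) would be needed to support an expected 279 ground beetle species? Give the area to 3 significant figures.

z = ln(189/57) / ln(2640000/9600) = 1.1987 / 5.6168 = 0.2134
c = 57 / 9600^0.2134 = 57 / 7.077 = 8.054
A = (279/8.054)^(1/0.2134) ⇒ ln A = ln(34.64)/0.2134 = 16.6112
A = e^16.6112 ≈ 16374214 acres

16400000 acres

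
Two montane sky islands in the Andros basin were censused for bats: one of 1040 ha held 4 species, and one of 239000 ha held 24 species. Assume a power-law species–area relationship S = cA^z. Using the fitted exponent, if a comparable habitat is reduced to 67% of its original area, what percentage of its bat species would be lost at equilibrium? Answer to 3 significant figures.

z = ln(24/4) / ln(239000/1040) = 1.7918 / 5.4372 = 0.3295
S_new/S_old = (A_new/A_old)^z = 0.67^0.3295 = exp(0.3295 × -0.4005) = 0.8764
Fraction lost = 1 − 0.8764 = 0.1236

12.4%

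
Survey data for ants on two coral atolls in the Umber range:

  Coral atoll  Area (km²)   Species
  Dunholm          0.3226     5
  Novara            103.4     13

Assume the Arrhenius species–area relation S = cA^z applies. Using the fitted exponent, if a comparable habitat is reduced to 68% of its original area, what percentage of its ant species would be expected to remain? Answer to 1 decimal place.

93.8%

z = ln(13/5) / ln(103.4/0.3226) = 0.9555 / 5.7699 = 0.1656
S_new/S_old = (A_new/A_old)^z = 0.68^0.1656 = exp(0.1656 × -0.3857) = 0.9381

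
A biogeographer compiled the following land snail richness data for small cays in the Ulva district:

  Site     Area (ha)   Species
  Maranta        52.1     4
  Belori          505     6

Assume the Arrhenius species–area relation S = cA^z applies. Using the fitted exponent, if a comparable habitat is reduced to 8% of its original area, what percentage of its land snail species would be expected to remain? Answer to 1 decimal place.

z = ln(6/4) / ln(505/52.1) = 0.4055 / 2.2714 = 0.1785
S_new/S_old = (A_new/A_old)^z = 0.08^0.1785 = exp(0.1785 × -2.5257) = 0.6371

63.7%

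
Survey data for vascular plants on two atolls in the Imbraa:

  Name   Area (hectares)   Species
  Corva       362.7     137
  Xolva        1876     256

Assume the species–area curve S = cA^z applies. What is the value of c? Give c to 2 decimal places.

z = ln(S₂/S₁) / ln(A₂/A₁) = ln(256/137) / ln(1876/362.7) = 0.6252 / 1.6433 = 0.3804
c = S₁ / A₁^z = 137 / 362.7^0.3804 = 137 / 9.414 = 14.55

14.55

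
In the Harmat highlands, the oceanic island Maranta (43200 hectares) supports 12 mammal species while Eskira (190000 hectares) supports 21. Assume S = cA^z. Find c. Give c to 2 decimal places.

0.21

z = ln(S₂/S₁) / ln(A₂/A₁) = ln(21/12) / ln(190000/43200) = 0.5596 / 1.4812 = 0.3778
c = S₁ / A₁^z = 12 / 43200^0.3778 = 12 / 56.41 = 0.2127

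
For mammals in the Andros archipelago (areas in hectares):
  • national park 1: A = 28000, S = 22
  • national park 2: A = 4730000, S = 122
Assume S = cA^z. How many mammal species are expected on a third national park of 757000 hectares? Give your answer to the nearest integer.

z = ln(122/22) / ln(4730000/28000) = 1.7130 / 5.1295 = 0.3339
c = 22 / 28000^0.3339 = 22 / 30.56 = 0.72
S₃ = 0.72 × 757000^0.3339 = 0.72 × 91.9 ≈ 66.16

66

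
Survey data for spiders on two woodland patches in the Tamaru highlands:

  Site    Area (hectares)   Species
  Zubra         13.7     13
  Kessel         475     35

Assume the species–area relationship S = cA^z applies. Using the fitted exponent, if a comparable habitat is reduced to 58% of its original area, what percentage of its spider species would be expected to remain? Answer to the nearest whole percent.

86%

z = ln(35/13) / ln(475/13.7) = 0.9904 / 3.5459 = 0.2793
S_new/S_old = (A_new/A_old)^z = 0.58^0.2793 = exp(0.2793 × -0.5447) = 0.8589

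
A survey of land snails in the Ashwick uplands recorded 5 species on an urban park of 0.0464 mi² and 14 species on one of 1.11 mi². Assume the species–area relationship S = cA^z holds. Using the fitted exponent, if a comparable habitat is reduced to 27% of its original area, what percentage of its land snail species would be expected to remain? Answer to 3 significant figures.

65.4%

z = ln(14/5) / ln(1.11/0.0464) = 1.0296 / 3.1748 = 0.3243
S_new/S_old = (A_new/A_old)^z = 0.27^0.3243 = exp(0.3243 × -1.3093) = 0.654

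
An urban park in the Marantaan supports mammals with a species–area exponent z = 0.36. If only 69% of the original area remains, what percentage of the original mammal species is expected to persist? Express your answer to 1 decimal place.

87.5%

S_new/S_old = (A_new/A_old)^z = 0.69^0.36
= exp(0.36 × ln 0.69) = exp(0.36 × -0.3711) = exp(-0.1336) ≈ 0.875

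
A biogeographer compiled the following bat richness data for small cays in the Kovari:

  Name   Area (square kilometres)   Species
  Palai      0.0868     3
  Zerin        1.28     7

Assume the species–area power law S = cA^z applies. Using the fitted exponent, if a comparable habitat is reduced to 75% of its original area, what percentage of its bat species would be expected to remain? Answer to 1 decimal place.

91.3%

z = ln(7/3) / ln(1.28/0.0868) = 0.8473 / 2.6910 = 0.3149
S_new/S_old = (A_new/A_old)^z = 0.75^0.3149 = exp(0.3149 × -0.2877) = 0.9134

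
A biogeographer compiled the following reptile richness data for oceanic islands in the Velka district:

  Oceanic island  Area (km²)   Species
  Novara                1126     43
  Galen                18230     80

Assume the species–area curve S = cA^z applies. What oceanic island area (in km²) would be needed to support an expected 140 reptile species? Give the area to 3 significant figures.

z = ln(80/43) / ln(18230/1126) = 0.6208 / 2.7844 = 0.2230
c = 43 / 1126^0.2230 = 43 / 4.791 = 8.976
A = (140/8.976)^(1/0.2230) ⇒ ln A = ln(15.6)/0.2230 = 12.3207
A = e^12.3207 ≈ 224289 km²

224000 km²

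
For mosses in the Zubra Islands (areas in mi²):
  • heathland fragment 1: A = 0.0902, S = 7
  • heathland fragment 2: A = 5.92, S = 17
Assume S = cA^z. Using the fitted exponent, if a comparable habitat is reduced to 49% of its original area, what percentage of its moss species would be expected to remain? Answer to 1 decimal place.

z = ln(17/7) / ln(5.92/0.0902) = 0.8873 / 4.1841 = 0.2121
S_new/S_old = (A_new/A_old)^z = 0.49^0.2121 = exp(0.2121 × -0.7133) = 0.8596

86.0%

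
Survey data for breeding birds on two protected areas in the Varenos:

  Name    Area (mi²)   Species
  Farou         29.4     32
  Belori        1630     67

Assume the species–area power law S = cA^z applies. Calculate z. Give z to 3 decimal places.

0.184

Taking logs: ln S = ln c + z ln A, so z = (ln S₂ − ln S₁)/(ln A₂ − ln A₁).
z = ln(67/32) / ln(1630/29.4) = ln(2.094) / ln(55.44) = 0.7390 / 4.0153 = 0.1840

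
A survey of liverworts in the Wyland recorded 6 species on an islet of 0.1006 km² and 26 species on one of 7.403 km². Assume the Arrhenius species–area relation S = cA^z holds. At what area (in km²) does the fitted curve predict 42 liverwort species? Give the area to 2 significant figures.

30 km²

z = ln(26/6) / ln(7.403/0.1006) = 1.4663 / 4.2985 = 0.3411
c = 6 / 0.1006^0.3411 = 6 / 0.4568 = 13.13
A = (42/13.13)^(1/0.3411) ⇒ ln A = ln(3.198)/0.3411 = 3.4077
A = e^3.4077 ≈ 30.2 km²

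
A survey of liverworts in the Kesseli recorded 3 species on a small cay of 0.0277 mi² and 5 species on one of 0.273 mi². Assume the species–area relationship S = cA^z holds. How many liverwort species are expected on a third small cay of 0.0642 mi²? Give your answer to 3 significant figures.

z = ln(5/3) / ln(0.273/0.0277) = 0.5108 / 2.2880 = 0.2233
c = 3 / 0.0277^0.2233 = 3 / 0.449 = 6.681
S₃ = 6.681 × 0.0642^0.2233 = 6.681 × 0.5417 ≈ 3.619

3.62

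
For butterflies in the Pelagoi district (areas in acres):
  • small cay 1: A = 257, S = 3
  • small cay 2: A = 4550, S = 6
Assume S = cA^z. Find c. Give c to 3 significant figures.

z = ln(S₂/S₁) / ln(A₂/A₁) = ln(6/3) / ln(4550/257) = 0.6931 / 2.8738 = 0.2412
c = S₁ / A₁^z = 3 / 257^0.2412 = 3 / 3.813 = 0.7868

0.787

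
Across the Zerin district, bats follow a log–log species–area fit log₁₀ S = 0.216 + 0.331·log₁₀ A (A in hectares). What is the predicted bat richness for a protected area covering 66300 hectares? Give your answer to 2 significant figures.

S = 1.644 × 66300^0.331
ln S = ln 1.644 + 0.331 × ln 66300 = 0.4974 + 0.331 × 11.1019 = 4.1721
S = e^4.1721 ≈ 64.85

65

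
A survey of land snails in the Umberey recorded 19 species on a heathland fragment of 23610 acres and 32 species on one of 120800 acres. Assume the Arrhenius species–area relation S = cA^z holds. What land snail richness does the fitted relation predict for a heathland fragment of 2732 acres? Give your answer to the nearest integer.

10

z = ln(32/19) / ln(120800/23610) = 0.5213 / 1.6325 = 0.3193
c = 19 / 23610^0.3193 = 19 / 24.92 = 0.7626
S₃ = 0.7626 × 2732^0.3193 = 0.7626 × 12.51 ≈ 9.543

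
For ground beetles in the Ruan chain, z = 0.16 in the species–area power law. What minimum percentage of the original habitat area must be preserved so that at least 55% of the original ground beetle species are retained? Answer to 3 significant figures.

Need (A_new/A_old)^0.16 = 0.55, so A_new/A_old = 0.55^(1/0.16) = 0.55^6.25
ln(A_new/A_old) = ln 0.55 / 0.16 = -0.5978 / 0.16 = -3.7365
A_new/A_old = e^-3.7365 ≈ 0.02384

2.38%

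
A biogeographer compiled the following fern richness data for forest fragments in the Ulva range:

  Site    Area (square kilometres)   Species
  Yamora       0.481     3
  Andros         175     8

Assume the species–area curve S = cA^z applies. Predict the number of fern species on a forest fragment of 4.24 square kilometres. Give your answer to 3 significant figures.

z = ln(8/3) / ln(175/0.481) = 0.9808 / 5.8967 = 0.1663
c = 3 / 0.481^0.1663 = 3 / 0.8854 = 3.388
S₃ = 3.388 × 4.24^0.1663 = 3.388 × 1.272 ≈ 4.309

4.31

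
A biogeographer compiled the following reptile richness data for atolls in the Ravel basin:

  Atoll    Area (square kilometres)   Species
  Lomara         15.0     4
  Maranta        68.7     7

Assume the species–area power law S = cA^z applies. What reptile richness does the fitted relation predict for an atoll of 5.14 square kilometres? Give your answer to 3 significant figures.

z = ln(7/4) / ln(68.7/15) = 0.5596 / 1.5217 = 0.3678
c = 4 / 15^0.3678 = 4 / 2.707 = 1.478
S₃ = 1.478 × 5.14^0.3678 = 1.478 × 1.826 ≈ 2.698

2.70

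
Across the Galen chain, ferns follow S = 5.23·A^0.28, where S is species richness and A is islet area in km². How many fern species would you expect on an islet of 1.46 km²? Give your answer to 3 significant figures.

S = 5.23 × 1.46^0.28 = 5.23 × 1.112 ≈ 5.815

5.81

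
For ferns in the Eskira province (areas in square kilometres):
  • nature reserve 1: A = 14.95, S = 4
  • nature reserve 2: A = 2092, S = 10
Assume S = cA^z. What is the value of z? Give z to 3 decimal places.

Taking logs: ln S = ln c + z ln A, so z = (ln S₂ − ln S₁)/(ln A₂ − ln A₁).
z = ln(10/4) / ln(2092/14.95) = ln(2.5) / ln(139.9) = 0.9163 / 4.9412 = 0.1854

0.185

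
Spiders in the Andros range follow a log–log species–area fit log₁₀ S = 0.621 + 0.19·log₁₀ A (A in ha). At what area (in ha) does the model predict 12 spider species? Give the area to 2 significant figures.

12 = 4.178 × A^0.19  ⇒  A^0.19 = 12/4.178 = 2.872
ln A = ln(2.872) / 0.19 = 1.0550 / 0.19 = 5.5526
A = e^5.5526 ≈ 257.9 ha

260 ha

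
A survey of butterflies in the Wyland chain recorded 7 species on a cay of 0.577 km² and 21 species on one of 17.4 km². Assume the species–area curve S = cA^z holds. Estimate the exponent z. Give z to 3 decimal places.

Taking logs: ln S = ln c + z ln A, so z = (ln S₂ − ln S₁)/(ln A₂ − ln A₁).
z = ln(21/7) / ln(17.4/0.577) = ln(3) / ln(30.16) = 1.0986 / 3.4064 = 0.3225

0.323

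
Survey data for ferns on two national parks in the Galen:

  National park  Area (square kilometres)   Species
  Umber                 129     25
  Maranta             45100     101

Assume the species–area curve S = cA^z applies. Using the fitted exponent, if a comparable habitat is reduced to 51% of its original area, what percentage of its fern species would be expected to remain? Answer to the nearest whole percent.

85%

z = ln(101/25) / ln(45100/129) = 1.3962 / 5.8568 = 0.2384
S_new/S_old = (A_new/A_old)^z = 0.51^0.2384 = exp(0.2384 × -0.6733) = 0.8517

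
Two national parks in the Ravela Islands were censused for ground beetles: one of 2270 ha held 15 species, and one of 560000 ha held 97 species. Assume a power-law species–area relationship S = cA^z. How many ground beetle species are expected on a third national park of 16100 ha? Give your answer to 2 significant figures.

29

z = ln(97/15) / ln(560000/2270) = 1.8667 / 5.5082 = 0.3389
c = 15 / 2270^0.3389 = 15 / 13.72 = 1.093
S₃ = 1.093 × 16100^0.3389 = 1.093 × 26.65 ≈ 29.14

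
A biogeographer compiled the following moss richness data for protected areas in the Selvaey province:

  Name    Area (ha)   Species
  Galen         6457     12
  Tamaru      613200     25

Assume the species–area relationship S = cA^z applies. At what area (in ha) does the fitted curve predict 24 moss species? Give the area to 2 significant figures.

z = ln(25/12) / ln(613200/6457) = 0.7340 / 4.5535 = 0.1612
c = 12 / 6457^0.1612 = 12 / 4.113 = 2.918
A = (24/2.918)^(1/0.1612) ⇒ ln A = ln(8.225)/0.1612 = 13.0732
A = e^13.0732 ≈ 476007 ha

480000 ha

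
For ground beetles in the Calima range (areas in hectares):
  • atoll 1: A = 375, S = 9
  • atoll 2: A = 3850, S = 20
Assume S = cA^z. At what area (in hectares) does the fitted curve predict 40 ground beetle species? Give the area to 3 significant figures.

z = ln(20/9) / ln(3850/375) = 0.7985 / 2.3289 = 0.3429
c = 9 / 375^0.3429 = 9 / 7.631 = 1.179
A = (40/1.179)^(1/0.3429) ⇒ ln A = ln(33.91)/0.3429 = 10.2774
A = e^10.2774 ≈ 29069 hectares

29100 hectares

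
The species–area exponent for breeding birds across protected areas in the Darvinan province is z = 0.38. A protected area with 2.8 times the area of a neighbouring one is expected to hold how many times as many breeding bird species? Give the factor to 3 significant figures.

1.48

S₂/S₁ = (A₂/A₁)^z = 2.8^0.38
ln(S₂/S₁) = 0.38 × ln 2.8 = 0.38 × 1.0296 = 0.3913
S₂/S₁ = e^0.3913 ≈ 1.479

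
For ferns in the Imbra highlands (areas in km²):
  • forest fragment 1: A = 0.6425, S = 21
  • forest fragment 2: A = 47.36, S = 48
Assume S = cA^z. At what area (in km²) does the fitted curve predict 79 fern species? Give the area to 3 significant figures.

632 km²

z = ln(48/21) / ln(47.36/0.6425) = 0.8267 / 4.3002 = 0.1922
c = 21 / 0.6425^0.1922 = 21 / 0.9185 = 22.86
A = (79/22.86)^(1/0.1922) ⇒ ln A = ln(3.455)/0.1922 = 6.4495
A = e^6.4495 ≈ 632.4 km²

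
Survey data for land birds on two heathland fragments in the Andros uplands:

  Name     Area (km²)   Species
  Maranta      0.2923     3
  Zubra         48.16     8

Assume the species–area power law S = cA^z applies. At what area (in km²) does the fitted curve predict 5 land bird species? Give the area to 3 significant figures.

4.17 km²

z = ln(8/3) / ln(48.16/0.2923) = 0.9808 / 5.1045 = 0.1921
c = 3 / 0.2923^0.1921 = 3 / 0.7895 = 3.8
A = (5/3.8)^(1/0.1921) ⇒ ln A = ln(1.316)/0.1921 = 1.4285
A = e^1.4285 ≈ 4.172 km²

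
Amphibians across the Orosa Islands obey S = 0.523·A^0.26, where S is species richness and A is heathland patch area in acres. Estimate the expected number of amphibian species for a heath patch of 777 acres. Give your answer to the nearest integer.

S = 0.523 × 777^0.26
ln S = ln 0.523 + 0.26 × ln 777 = -0.6482 + 0.26 × 6.6554 = 1.0822
S = e^1.0822 ≈ 2.951

3 species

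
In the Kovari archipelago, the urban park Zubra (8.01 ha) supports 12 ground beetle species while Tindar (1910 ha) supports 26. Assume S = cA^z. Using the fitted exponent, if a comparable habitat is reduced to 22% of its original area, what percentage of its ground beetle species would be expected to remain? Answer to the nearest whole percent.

z = ln(26/12) / ln(1910/8.01) = 0.7732 / 5.4742 = 0.1412
S_new/S_old = (A_new/A_old)^z = 0.22^0.1412 = exp(0.1412 × -1.5141) = 0.8075

81%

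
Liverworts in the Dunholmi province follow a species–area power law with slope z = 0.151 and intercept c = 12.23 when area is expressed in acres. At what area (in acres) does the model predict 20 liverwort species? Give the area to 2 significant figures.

26 acres

20 = 12.23 × A^0.151  ⇒  A^0.151 = 20/12.23 = 1.635
ln A = ln(1.635) / 0.151 = 0.4918 / 0.151 = 3.2572
A = e^3.2572 ≈ 25.98 acres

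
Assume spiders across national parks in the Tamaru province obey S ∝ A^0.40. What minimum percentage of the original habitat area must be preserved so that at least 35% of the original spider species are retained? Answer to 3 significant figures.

7.25%

Need (A_new/A_old)^0.4 = 0.35, so A_new/A_old = 0.35^(1/0.4) = 0.35^2.5
ln(A_new/A_old) = ln 0.35 / 0.4 = -1.0498 / 0.4 = -2.6246
A_new/A_old = e^-2.6246 ≈ 0.07247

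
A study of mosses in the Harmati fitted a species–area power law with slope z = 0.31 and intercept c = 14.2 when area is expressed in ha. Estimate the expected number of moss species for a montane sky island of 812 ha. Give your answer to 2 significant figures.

110

S = 14.2 × 812^0.31
ln S = ln 14.2 + 0.31 × ln 812 = 2.6532 + 0.31 × 6.6995 = 4.7301
S = e^4.7301 ≈ 113.3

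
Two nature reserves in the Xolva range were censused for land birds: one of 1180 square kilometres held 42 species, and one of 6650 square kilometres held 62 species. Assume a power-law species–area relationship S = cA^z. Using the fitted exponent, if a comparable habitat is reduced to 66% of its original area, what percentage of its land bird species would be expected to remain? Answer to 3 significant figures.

z = ln(62/42) / ln(6650/1180) = 0.3895 / 1.7291 = 0.2252
S_new/S_old = (A_new/A_old)^z = 0.66^0.2252 = exp(0.2252 × -0.4155) = 0.9107

91.1%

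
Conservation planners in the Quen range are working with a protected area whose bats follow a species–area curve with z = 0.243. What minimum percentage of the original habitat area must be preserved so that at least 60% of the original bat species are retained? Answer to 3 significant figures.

12.2%

Need (A_new/A_old)^0.243 = 0.6, so A_new/A_old = 0.6^(1/0.243) = 0.6^4.115
ln(A_new/A_old) = ln 0.6 / 0.243 = -0.5108 / 0.243 = -2.1022
A_new/A_old = e^-2.1022 ≈ 0.1222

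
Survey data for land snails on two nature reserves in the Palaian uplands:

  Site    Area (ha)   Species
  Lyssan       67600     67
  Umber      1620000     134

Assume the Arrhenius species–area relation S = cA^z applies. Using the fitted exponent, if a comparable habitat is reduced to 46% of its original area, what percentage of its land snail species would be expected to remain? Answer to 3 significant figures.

84.4%

z = ln(134/67) / ln(1620000/67600) = 0.6931 / 3.1766 = 0.2182
S_new/S_old = (A_new/A_old)^z = 0.46^0.2182 = exp(0.2182 × -0.7765) = 0.8441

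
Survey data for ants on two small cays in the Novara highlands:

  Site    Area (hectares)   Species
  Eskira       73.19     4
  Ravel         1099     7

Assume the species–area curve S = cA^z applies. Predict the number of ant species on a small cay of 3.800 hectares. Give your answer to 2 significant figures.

z = ln(7/4) / ln(1099/73.19) = 0.5596 / 2.7091 = 0.2066
c = 4 / 73.19^0.2066 = 4 / 2.427 = 1.648
S₃ = 1.648 × 3.8^0.2066 = 1.648 × 1.318 ≈ 2.171

2.2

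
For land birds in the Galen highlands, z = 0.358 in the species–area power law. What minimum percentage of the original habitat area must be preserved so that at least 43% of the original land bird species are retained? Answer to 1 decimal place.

9.5%

Need (A_new/A_old)^0.358 = 0.43, so A_new/A_old = 0.43^(1/0.358) = 0.43^2.793
ln(A_new/A_old) = ln 0.43 / 0.358 = -0.8440 / 0.358 = -2.3575
A_new/A_old = e^-2.3575 ≈ 0.09466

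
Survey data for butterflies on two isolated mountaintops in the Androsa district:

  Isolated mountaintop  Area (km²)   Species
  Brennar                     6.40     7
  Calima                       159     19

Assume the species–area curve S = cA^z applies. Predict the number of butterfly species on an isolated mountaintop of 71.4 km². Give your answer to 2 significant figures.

15

z = ln(19/7) / ln(159/6.4) = 0.9985 / 3.2126 = 0.3108
c = 7 / 6.4^0.3108 = 7 / 1.781 = 3.931
S₃ = 3.931 × 71.4^0.3108 = 3.931 × 3.768 ≈ 14.81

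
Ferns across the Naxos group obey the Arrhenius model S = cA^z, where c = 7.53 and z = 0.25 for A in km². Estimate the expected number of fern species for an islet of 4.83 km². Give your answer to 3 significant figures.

S = 7.53 × 4.83^0.25
ln S = ln 7.53 + 0.25 × ln 4.83 = 2.0189 + 0.25 × 1.5748 = 2.4126
S = e^2.4126 ≈ 11.16

11.2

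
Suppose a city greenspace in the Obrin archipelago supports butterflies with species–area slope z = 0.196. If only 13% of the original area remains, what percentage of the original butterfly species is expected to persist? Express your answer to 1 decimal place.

S_new/S_old = (A_new/A_old)^z = 0.13^0.196
= exp(0.196 × ln 0.13) = exp(0.196 × -2.0402) = exp(-0.3999) ≈ 0.6704

67.0%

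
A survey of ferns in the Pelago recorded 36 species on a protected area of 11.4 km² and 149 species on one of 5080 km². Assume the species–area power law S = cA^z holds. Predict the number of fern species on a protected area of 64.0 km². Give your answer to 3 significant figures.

z = ln(149/36) / ln(5080/11.4) = 1.4204 / 6.0995 = 0.2329
c = 36 / 11.4^0.2329 = 36 / 1.763 = 20.43
S₃ = 20.43 × 64^0.2329 = 20.43 × 2.634 ≈ 53.8

53.8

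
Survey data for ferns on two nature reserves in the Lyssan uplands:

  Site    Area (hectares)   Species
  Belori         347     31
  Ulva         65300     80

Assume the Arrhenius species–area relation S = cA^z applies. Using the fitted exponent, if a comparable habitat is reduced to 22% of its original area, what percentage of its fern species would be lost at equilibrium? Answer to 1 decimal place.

24.0%

z = ln(80/31) / ln(65300/347) = 0.9480 / 5.2374 = 0.1810
S_new/S_old = (A_new/A_old)^z = 0.22^0.1810 = exp(0.1810 × -1.5141) = 0.7603
Fraction lost = 1 − 0.7603 = 0.2397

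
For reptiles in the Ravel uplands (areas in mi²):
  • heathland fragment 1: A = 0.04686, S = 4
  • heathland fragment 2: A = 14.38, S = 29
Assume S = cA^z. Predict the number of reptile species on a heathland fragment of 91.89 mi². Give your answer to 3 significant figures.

55.1

z = ln(29/4) / ln(14.38/0.04686) = 1.9810 / 5.7264 = 0.3459
c = 4 / 0.04686^0.3459 = 4 / 0.3469 = 11.53
S₃ = 11.53 × 91.89^0.3459 = 11.53 × 4.777 ≈ 55.09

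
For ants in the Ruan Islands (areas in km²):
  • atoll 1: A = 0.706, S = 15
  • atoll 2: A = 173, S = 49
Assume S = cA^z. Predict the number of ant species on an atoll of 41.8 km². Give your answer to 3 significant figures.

36.1

z = ln(49/15) / ln(173/0.706) = 1.1838 / 5.5014 = 0.2152
c = 15 / 0.706^0.2152 = 15 / 0.9278 = 16.17
S₃ = 16.17 × 41.8^0.2152 = 16.17 × 2.233 ≈ 36.1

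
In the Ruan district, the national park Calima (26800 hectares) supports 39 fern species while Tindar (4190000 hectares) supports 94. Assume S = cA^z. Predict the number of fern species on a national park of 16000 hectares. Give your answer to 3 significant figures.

z = ln(94/39) / ln(4190000/26800) = 0.8797 / 5.0521 = 0.1741
c = 39 / 26800^0.1741 = 39 / 5.903 = 6.607
S₃ = 6.607 × 16000^0.1741 = 6.607 × 5.396 ≈ 35.65

35.6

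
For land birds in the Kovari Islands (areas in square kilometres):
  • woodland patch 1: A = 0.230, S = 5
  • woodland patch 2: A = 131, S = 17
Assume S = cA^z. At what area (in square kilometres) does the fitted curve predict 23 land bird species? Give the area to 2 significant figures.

630 square kilometres

z = ln(17/5) / ln(131/0.23) = 1.2238 / 6.3449 = 0.1929
c = 5 / 0.23^0.1929 = 5 / 0.7532 = 6.639
A = (23/6.639)^(1/0.1929) ⇒ ln A = ln(3.465)/0.1929 = 6.4424
A = e^6.4424 ≈ 627.9 square kilometres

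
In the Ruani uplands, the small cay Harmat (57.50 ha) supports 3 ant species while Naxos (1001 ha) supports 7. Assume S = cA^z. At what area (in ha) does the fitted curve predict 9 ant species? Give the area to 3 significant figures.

2340 ha

z = ln(7/3) / ln(1001/57.5) = 0.8473 / 2.8570 = 0.2966
c = 3 / 57.5^0.2966 = 3 / 3.326 = 0.9021
A = (9/0.9021)^(1/0.2966) ⇒ ln A = ln(9.977)/0.2966 = 7.7562
A = e^7.7562 ≈ 2336 ha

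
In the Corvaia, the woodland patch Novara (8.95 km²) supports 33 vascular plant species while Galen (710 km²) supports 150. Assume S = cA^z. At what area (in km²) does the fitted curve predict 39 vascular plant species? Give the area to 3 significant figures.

14.5 km²

z = ln(150/33) / ln(710/8.95) = 1.5141 / 4.3736 = 0.3462
c = 33 / 8.95^0.3462 = 33 / 2.136 = 15.45
A = (39/15.45)^(1/0.3462) ⇒ ln A = ln(2.524)/0.3462 = 2.6742
A = e^2.6742 ≈ 14.5 km²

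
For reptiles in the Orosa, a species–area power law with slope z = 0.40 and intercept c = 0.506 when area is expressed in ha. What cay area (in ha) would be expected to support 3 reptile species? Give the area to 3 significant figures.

3 = 0.506 × A^0.4  ⇒  A^0.4 = 3/0.506 = 5.929
ln A = ln(5.929) / 0.4 = 1.7798 / 0.4 = 4.4496
A = e^4.4496 ≈ 85.59 ha

85.6 ha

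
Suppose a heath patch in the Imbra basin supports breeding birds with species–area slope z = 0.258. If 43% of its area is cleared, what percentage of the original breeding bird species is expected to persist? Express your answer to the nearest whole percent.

S_new/S_old = (A_new/A_old)^z = 0.57^0.258
= exp(0.258 × ln 0.57) = exp(0.258 × -0.5621) = exp(-0.1450) ≈ 0.865

86%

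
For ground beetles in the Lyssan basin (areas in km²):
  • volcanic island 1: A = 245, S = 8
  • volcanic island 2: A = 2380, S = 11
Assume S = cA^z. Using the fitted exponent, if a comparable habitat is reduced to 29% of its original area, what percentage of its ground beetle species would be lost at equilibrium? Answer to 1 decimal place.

15.9%

z = ln(11/8) / ln(2380/245) = 0.3185 / 2.2736 = 0.1401
S_new/S_old = (A_new/A_old)^z = 0.29^0.1401 = exp(0.1401 × -1.2379) = 0.8408
Fraction lost = 1 − 0.8408 = 0.1592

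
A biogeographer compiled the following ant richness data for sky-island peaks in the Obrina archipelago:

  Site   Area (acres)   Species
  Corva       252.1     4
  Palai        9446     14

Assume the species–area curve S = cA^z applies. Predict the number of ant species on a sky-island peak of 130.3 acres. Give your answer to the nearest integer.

3

z = ln(14/4) / ln(9446/252.1) = 1.2528 / 3.6235 = 0.3457
c = 4 / 252.1^0.3457 = 4 / 6.765 = 0.5912
S₃ = 0.5912 × 130.3^0.3457 = 0.5912 × 5.385 ≈ 3.184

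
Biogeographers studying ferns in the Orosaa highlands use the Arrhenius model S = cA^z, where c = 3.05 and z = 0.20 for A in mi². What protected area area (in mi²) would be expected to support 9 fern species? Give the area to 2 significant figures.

220 mi²

9 = 3.05 × A^0.2  ⇒  A^0.2 = 9/3.05 = 2.951
ln A = ln(2.951) / 0.2 = 1.0821 / 0.2 = 5.4104
A = e^5.4104 ≈ 223.7 mi²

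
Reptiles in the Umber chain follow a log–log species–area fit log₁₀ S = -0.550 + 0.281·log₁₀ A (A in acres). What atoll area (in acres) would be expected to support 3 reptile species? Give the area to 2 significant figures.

3 = 0.2818 × A^0.281  ⇒  A^0.281 = 3/0.2818 = 10.64
ln A = ln(10.64) / 0.281 = 2.3650 / 0.281 = 8.4165
A = e^8.4165 ≈ 4521 acres

4500 acres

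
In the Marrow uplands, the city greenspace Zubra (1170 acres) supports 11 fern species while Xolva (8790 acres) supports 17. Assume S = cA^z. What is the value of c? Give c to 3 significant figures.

2.39

z = ln(S₂/S₁) / ln(A₂/A₁) = ln(17/11) / ln(8790/1170) = 0.4353 / 2.0166 = 0.2159
c = S₁ / A₁^z = 11 / 1170^0.2159 = 11 / 4.595 = 2.394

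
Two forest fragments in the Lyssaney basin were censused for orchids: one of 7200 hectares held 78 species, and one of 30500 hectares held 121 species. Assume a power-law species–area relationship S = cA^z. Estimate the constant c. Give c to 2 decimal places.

z = ln(S₂/S₁) / ln(A₂/A₁) = ln(121/78) / ln(30500/7200) = 0.4391 / 1.4436 = 0.3041
c = S₁ / A₁^z = 78 / 7200^0.3041 = 78 / 14.9 = 5.235

5.23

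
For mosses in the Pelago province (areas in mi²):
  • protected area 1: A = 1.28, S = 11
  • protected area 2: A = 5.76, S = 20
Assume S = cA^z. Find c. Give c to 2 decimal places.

9.97

z = ln(S₂/S₁) / ln(A₂/A₁) = ln(20/11) / ln(5.76/1.28) = 0.5978 / 1.5041 = 0.3975
c = S₁ / A₁^z = 11 / 1.28^0.3975 = 11 / 1.103 = 9.972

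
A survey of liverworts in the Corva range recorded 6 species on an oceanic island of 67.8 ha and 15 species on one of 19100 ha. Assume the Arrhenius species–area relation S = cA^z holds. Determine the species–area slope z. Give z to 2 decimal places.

Taking logs: ln S = ln c + z ln A, so z = (ln S₂ − ln S₁)/(ln A₂ − ln A₁).
z = ln(15/6) / ln(19100/67.8) = ln(2.5) / ln(281.7) = 0.9163 / 5.6409 = 0.1624

0.16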